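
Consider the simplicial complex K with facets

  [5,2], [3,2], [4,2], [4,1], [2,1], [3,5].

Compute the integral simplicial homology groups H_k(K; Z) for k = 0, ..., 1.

Take the total order 1 < 2 < 3 < 4 < 5 on the vertex set. Then K (dimension 1) consists of the simplices:

  0-simplices (5): [1], [2], [3], [4], [5]
  1-simplices (6): [1,2], [1,4], [2,3], [2,4], [2,5], [3,5]

Hence C_0 ≅ Z^5, C_1 ≅ Z^6.

The boundary map ∂_1: C_1 → C_0 is given by ∂[p,q] = [q] − [p]. For instance
  ∂[1,2] = [2] − [1].
This gives a 5×6 integer matrix of rank 4; reducing to Smith normal form yields diagonal entries (1,1,1,1).

Reading off H_k = ker ∂_k / im ∂_{k+1}:

  H_0: rank C_0 − rank ∂_1 = 5 − 4 = 1, and the invariant factors of ∂_1 are all 1, so H_0 ≅ Z.
  H_1: rank ker ∂_1 − rank ∂_2 = (6 − 4) − 0 = 2, and there is no ∂_2, so H_1 ≅ Z^2.

H_0 ≅ Z,  H_1 ≅ Z^2.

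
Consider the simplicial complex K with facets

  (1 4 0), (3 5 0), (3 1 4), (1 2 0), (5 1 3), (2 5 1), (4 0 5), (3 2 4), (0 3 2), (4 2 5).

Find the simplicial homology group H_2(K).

Fix the vertex order 0 < 1 < 2 < 3 < 4 < 5 and write every simplex with vertices in increasing order. Then dim K = 2 and the simplices of K are:

  0-simplices (6): [0], [1], [2], [3], [4], [5]
  1-simplices (15): [0,1], [0,2], [0,3], [0,4], [0,5], [1,2], [1,3], [1,4], [1,5], [2,3], [2,4], [2,5], [3,4], [3,5], [4,5]
  2-simplices (10): [0,1,2], [0,1,4], [0,2,3], [0,3,5], [0,4,5], [1,2,5], [1,3,4], [1,3,5], [2,3,4], [2,4,5]

Hence C_0 ≅ Z^6, C_1 ≅ Z^15, C_2 ≅ Z^10.

Boundary ∂_1: C_1 → C_0 sends each edge [p,q] (with p < q) to q − p.
The 6×15 boundary matrix has rank 5 and Smith normal form diag(1,1,1,1,1).

The boundary map ∂_2: C_2 → C_1 maps a triangle to the signed sum of its edges. For instance
  ∂[1,3,5] = [3,5] − [1,5] + [1,3],
  ∂[1,2,5] = [2,5] − [1,5] + [1,2].
The 15×10 boundary matrix has rank 10 and Smith normal form diag(1,1,1,1,1,1,1,1,1,2).

From H_k ≅ ker(∂_k) / im(∂_{k+1}) we obtain:

  H_2: rank ker ∂_2 − rank ∂_3 = (10 − 10) − 0 = 0, and there is no ∂_3, so H_2 ≅ 0.

(K is a triangulation of the real projective plane RP^2.)

H_2 ≅ 0.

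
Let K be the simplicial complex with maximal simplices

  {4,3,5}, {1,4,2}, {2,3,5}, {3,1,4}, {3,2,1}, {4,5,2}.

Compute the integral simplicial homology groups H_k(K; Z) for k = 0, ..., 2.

H_0 = Z,  H_1 = 0,  H_2 = Z.

We work with the vertex ordering 1 < 2 < 3 < 4 < 5. The simplices of K, each written with vertices in increasing order, are:

  0-simplices (5): [1], [2], [3], [4], [5]
  1-simplices (9): [1,2], [1,3], [1,4], [2,3], [2,4], [2,5], [3,4], [3,5], [4,5]
  2-simplices (6): [1,2,3], [1,2,4], [1,3,4], [2,3,5], [2,4,5], [3,4,5]

Hence C_0 ≅ Z^5, C_1 ≅ Z^9, C_2 ≅ Z^6.

Boundary ∂_1: C_1 → C_0 sends each edge [p,q] (with p < q) to q − p.
This gives a 5×9 integer matrix of rank 4; reducing to Smith normal form yields diagonal entries (1,1,1,1).

The boundary map ∂_2: C_2 → C_1 sends each 2-simplex [p,q,r] to [q,r] − [p,r] + [p,q]. For instance
  ∂[1,2,4] = [2,4] − [1,4] + [1,2],
  ∂[2,4,5] = [4,5] − [2,5] + [2,4].
As a 9×6 matrix over Z this has rank 5, with invariant factors (1,1,1,1,1).

Now H_k = ker ∂_k / im ∂_{k+1}, so:

  H_0: rank C_0 − rank ∂_1 = 5 − 4 = 1, and the invariant factors of ∂_1 are all 1, so H_0 ≅ Z.
  H_1: rank ker ∂_1 − rank ∂_2 = (9 − 4) − 5 = 0, and the invariant factors of ∂_2 are all 1, so H_1 ≅ 0.
  H_2: rank ker ∂_2 − rank ∂_3 = (6 − 5) − 0 = 1, and there is no ∂_3, so H_2 ≅ Z.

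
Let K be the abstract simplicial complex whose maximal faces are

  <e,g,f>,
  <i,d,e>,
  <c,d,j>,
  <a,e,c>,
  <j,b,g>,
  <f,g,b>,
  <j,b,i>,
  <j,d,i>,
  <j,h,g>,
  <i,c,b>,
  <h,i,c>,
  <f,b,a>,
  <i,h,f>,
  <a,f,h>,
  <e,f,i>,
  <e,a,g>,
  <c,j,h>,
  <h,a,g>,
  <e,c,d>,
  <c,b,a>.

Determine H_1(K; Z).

K has 10 vertices, 30 edges, 20 triangles.
rank ∂_1 = 9, rank ∂_2 = 20 ⇒ b_1 = 30 − 9 − 20 = 1; ∂_2 has invariant factor(s) [2] giving torsion. So H_1 ≅ Z ⊕ Z/2.

H_1 ≅ Z ⊕ Z/2.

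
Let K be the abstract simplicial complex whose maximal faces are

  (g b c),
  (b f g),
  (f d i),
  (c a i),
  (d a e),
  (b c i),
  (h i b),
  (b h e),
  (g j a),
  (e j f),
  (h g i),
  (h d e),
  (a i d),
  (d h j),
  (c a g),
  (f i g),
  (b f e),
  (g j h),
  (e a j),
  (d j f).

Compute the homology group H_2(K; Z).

K has 10 vertices, 30 edges, 20 triangles.
rank ∂_2 = 20, rank ∂_3 = 0 ⇒ b_2 = 20 − 20 − 0 = 0. So H_2 = 0.

H_2 = 0.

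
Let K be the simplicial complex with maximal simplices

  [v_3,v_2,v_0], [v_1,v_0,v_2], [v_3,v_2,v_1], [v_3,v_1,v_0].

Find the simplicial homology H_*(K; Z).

H_0 ≅ Z,  H_1 = 0,  H_2 ≅ Z.

Order the vertices as v_0 < v_1 < v_2 < v_3. Listing each simplex with vertices in this order, K has dimension 2 with simplices:

  0-simplices (4): [v_0], [v_1], [v_2], [v_3]
  1-simplices (6): [v_0,v_1], [v_0,v_2], [v_0,v_3], [v_1,v_2], [v_1,v_3], [v_2,v_3]
  2-simplices (4): [v_0,v_1,v_2], [v_0,v_1,v_3], [v_0,v_2,v_3], [v_1,v_2,v_3]

so the chain groups are C_0 ≅ Z^4, C_1 ≅ Z^6, C_2 ≅ Z^4.

∂_1: C_1 → C_0 is given by ∂[p,q] = [q] − [p]. For instance
  ∂[v_1,v_2] = [v_2] − [v_1].
The resulting 4×6 matrix has rank 3, and its Smith normal form has invariant factors (1,1,1).

The boundary map ∂_2: C_2 → C_1 maps a triangle to the signed sum of its edges. For instance
  ∂[v_0,v_1,v_3] = [v_1,v_3] − [v_0,v_3] + [v_0,v_1],
  ∂[v_0,v_2,v_3] = [v_2,v_3] − [v_0,v_3] + [v_0,v_2].
The 6×4 boundary matrix has rank 3 and Smith normal form diag(1,1,1).

Computing H_k = (kernel of ∂_k) / (image of ∂_{k+1}):

  H_0: rank C_0 − rank ∂_1 = 4 − 3 = 1, and the invariant factors of ∂_1 are all 1, so H_0 = Z.
  H_1: rank ker ∂_1 − rank ∂_2 = (6 − 3) − 3 = 0, and the invariant factors of ∂_2 are all 1, so H_1 = 0.
  H_2: rank ker ∂_2 − rank ∂_3 = (4 − 3) − 0 = 1, and there is no ∂_3, so H_2 = Z.

As a check, the Euler characteristic is 4 − 6 + 4 = 2, which agrees with 1 − 0 + 1 = 2.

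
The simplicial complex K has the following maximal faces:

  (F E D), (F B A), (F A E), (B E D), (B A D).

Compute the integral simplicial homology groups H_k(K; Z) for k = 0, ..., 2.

Fix the vertex order A < B < D < E < F and write every simplex with vertices in increasing order. Then dim K = 2 and the simplices of K are:

  0-simplices (5): A, B, D, E, F
  1-simplices (10): AB, AD, AE, AF, BD, BE, BF, DE, DF, EF
  2-simplices (5): ABD, ABF, AEF, BDE, DEF

Hence C_0 ≅ Z^5, C_1 ≅ Z^10, C_2 ≅ Z^5.

Boundary ∂_1: C_1 → C_0 sends each edge [p,q] (with p < q) to q − p. For instance
  ∂DE = E − D.
As a 5×10 matrix over Z this has rank 4, with invariant factors (1,1,1,1).

∂_2: C_2 → C_1 acts by ∂[p,q,r] = [q,r] − [p,r] + [p,q]. For instance
  ∂DEF = EF − DF + DE,
  ∂ABD = BD − AD + AB.
The resulting 10×5 matrix has rank 5, and its Smith normal form has invariant factors (1,1,1,1,1).

Reading off H_k = ker ∂_k / im ∂_{k+1}:

  H_0: rank C_0 − rank ∂_1 = 5 − 4 = 1, and the invariant factors of ∂_1 are all 1, so H_0 = Z.
  H_1: rank ker ∂_1 − rank ∂_2 = (10 − 4) − 5 = 1, and the invariant factors of ∂_2 are all 1, so H_1 = Z.
  H_2: rank ker ∂_2 − rank ∂_3 = (5 − 5) − 0 = 0, and there is no ∂_3, so H_2 = 0.

As a check, the Euler characteristic is 5 − 10 + 5 = 0, which agrees with 1 − 1 + 0 = 0.
(K is a triangulation of the Möbius band.)

H_0 ≅ Z,  H_1 ≅ Z,  H_2 = 0.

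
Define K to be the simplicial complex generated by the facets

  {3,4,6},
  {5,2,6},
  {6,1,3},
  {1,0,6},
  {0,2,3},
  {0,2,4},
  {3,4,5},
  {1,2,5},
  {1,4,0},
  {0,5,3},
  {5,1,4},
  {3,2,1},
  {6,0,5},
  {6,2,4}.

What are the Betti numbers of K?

We work with the vertex ordering 0 < 1 < 2 < 3 < 4 < 5 < 6. The simplices of K, each written with vertices in increasing order, are:

  0-simplices (7): [0], [1], [2], [3], [4], [5], [6]
  1-simplices (21): [0,1], [0,2], [0,3], [0,4], [0,5], [0,6], [1,2], [1,3], [1,4], [1,5], [1,6], [2,3], [2,4], [2,5], [2,6], [3,4], [3,5], [3,6], [4,5], [4,6], [5,6]
  2-simplices (14): [0,1,4], [0,1,6], [0,2,3], [0,2,4], [0,3,5], [0,5,6], [1,2,3], [1,2,5], [1,3,6], [1,4,5], [2,4,6], [2,5,6], [3,4,5], [3,4,6]

giving chain groups C_0 ≅ Z^7, C_1 ≅ Z^21, C_2 ≅ Z^14.

The boundary map ∂_1: C_1 → C_0 is given by ∂[p,q] = [q] − [p]. For instance
  ∂[0,2] = [2] − [0].
The 7×21 boundary matrix has rank 6 and Smith normal form diag(1,1,1,1,1,1).

Boundary ∂_2: C_2 → C_1 maps a triangle to the signed sum of its edges. For instance
  ∂[3,4,5] = [4,5] − [3,5] + [3,4],
  ∂[3,4,6] = [4,6] − [3,6] + [3,4].
As a 21×14 matrix over Z this has rank 13, with invariant factors (1,1,1,1,1,1,1,1,1,1,1,1,1).

Reading off H_k = ker ∂_k / im ∂_{k+1}:

  H_0: rank C_0 − rank ∂_1 = 7 − 6 = 1, and the invariant factors of ∂_1 are all 1, so H_0 = Z.
  H_1: rank ker ∂_1 − rank ∂_2 = (21 − 6) − 13 = 2, and the invariant factors of ∂_2 are all 1, so H_1 = Z^2.
  H_2: rank ker ∂_2 − rank ∂_3 = (14 − 13) − 0 = 1, and there is no ∂_3, so H_2 = Z.

Hence the Betti numbers are b_0 = 1, b_1 = 2, b_2 = 1.

b_0 = 1, b_1 = 2, b_2 = 1.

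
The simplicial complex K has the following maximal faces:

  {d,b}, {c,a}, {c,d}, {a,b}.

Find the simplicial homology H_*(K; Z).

Fix the vertex order a < b < c < d and write every simplex with vertices in increasing order. Then dim K = 1 and the simplices of K are:

  0-simplices (4): a, b, c, d
  1-simplices (4): ab, ac, bd, cd

so the chain groups are C_0 ≅ Z^4, C_1 ≅ Z^4.

Boundary ∂_1: C_1 → C_0 is given by ∂[p,q] = [q] − [p]. For instance
  ∂ac = c − a.
The 4×4 boundary matrix has rank 3 and Smith normal form diag(1,1,1).

Computing H_k = (kernel of ∂_k) / (image of ∂_{k+1}):

  H_0: rank C_0 − rank ∂_1 = 4 − 3 = 1, and the invariant factors of ∂_1 are all 1, so H_0 = Z.
  H_1: rank ker ∂_1 − rank ∂_2 = (4 − 3) − 0 = 1, and there is no ∂_2, so H_1 = Z.

As a check, the Euler characteristic is 4 − 4 = 0, which agrees with 1 − 1 = 0.

H_0 = Z,  H_1 = Z.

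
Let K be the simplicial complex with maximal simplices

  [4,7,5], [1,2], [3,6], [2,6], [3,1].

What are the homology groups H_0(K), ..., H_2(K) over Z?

Fix the vertex order 1 < 2 < 3 < 4 < 5 < 6 < 7 and write every simplex with vertices in increasing order. Then dim K = 2 and the simplices of K are:

  0-simplices (7): [1], [2], [3], [4], [5], [6], [7]
  1-simplices (7): [1,2], [1,3], [2,6], [3,6], [4,5], [4,7], [5,7]
  2-simplices (1): [4,5,7]

Hence C_0 ≅ Z^7, C_1 ≅ Z^7, C_2 ≅ Z^1.

The boundary map ∂_1: C_1 → C_0 maps an edge to its endpoints' difference, ∂[p,q] = q − p. For instance
  ∂[1,3] = [3] − [1].
This gives a 7×7 integer matrix of rank 5; reducing to Smith normal form yields diagonal entries (1,1,1,1,1).

Boundary ∂_2: C_2 → C_1 sends each 2-simplex [p,q,r] to [q,r] − [p,r] + [p,q]. For instance
  ∂[4,5,7] = [5,7] − [4,7] + [4,5].
The 7×1 boundary matrix has rank 1 and Smith normal form diag(1).

From H_k ≅ ker(∂_k) / im(∂_{k+1}) we obtain:

  H_0: rank C_0 − rank ∂_1 = 7 − 5 = 2, and the invariant factors of ∂_1 are all 1, so H_0 ≅ Z^2.
  H_1: rank ker ∂_1 − rank ∂_2 = (7 − 5) − 1 = 1, and the invariant factors of ∂_2 are all 1, so H_1 ≅ Z.
  H_2: rank ker ∂_2 − rank ∂_3 = (1 − 1) − 0 = 0, and there is no ∂_3, so H_2 ≅ 0.

H_0 = Z^2,  H_1 = Z,  H_2 = 0.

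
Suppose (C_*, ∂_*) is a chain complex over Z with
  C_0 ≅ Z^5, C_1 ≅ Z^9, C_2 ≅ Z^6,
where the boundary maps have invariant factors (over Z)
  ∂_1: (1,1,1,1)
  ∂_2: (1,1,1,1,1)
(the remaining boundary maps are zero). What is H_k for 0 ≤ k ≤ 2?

H_0 ≅ Z,  H_1 = 0,  H_2 ≅ Z.

H_0: b_0 = 5 − 0 − 4 = 1; torsion from ∂_1 factors > 1: none. So H_0 ≅ Z.
H_1: b_1 = 9 − 4 − 5 = 0; torsion from ∂_2 factors > 1: none. So H_1 ≅ 0.
H_2: b_2 = 6 − 5 − 0 = 1; torsion from ∂_3 factors > 1: none. So H_2 ≅ Z.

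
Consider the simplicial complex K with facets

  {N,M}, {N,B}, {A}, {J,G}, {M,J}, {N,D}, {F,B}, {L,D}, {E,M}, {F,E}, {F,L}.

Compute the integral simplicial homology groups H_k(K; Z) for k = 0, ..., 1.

Take the total order A < B < D < E < F < G < J < L < M < N on the vertex set. Then K (dimension 1) consists of the simplices:

  0-simplices (10): A, B, D, E, F, G, J, L, M, N
  1-simplices (10): BF, BN, DL, DN, EF, EM, FL, GJ, JM, MN

so the chain groups are C_0 ≅ Z^10, C_1 ≅ Z^10.

The boundary map ∂_1: C_1 → C_0 maps an edge to its endpoints' difference, ∂[p,q] = q − p.
The resulting 10×10 matrix has rank 8, and its Smith normal form has invariant factors (1,1,1,1,1,1,1,1).

Reading off H_k = ker ∂_k / im ∂_{k+1}:

  H_0: rank C_0 − rank ∂_1 = 10 − 8 = 2, and the invariant factors of ∂_1 are all 1, so H_0 ≅ Z^2.
  H_1: rank ker ∂_1 − rank ∂_2 = (10 − 8) − 0 = 2, and there is no ∂_2, so H_1 ≅ Z^2.

As a check, the Euler characteristic is 10 − 10 = 0, which agrees with 2 − 2 = 0.

H_0 = Z^2,  H_1 = Z^2.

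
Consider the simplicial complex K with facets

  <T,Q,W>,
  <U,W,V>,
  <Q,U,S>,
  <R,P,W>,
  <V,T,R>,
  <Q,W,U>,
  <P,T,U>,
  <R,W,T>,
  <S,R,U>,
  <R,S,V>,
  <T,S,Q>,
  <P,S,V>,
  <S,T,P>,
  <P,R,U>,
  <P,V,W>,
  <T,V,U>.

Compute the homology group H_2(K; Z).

We work with the vertex ordering P < Q < R < S < T < U < V < W. The simplices of K, each written with vertices in increasing order, are:

  0-simplices (8): P, Q, R, S, T, U, V, W
  1-simplices (24): PR, PS, PT, PU, PV, PW, QS, QT, QU, QW, RS, RT, RU, RV, RW, ST, SU, SV, TU, TV, TW, UV, UW, VW
  2-simplices (16): PRU, PRW, PST, PSV, PTU, PVW, QST, QSU, QTW, QUW, RSU, RSV, RTV, RTW, TUV, UVW

Hence C_0 ≅ Z^8, C_1 ≅ Z^24, C_2 ≅ Z^16.

∂_1: C_1 → C_0 is given by ∂[p,q] = [q] − [p].
This gives a 8×24 integer matrix of rank 7; reducing to Smith normal form yields diagonal entries (1,1,1,1,1,1,1).

∂_2: C_2 → C_1 maps a triangle to the signed sum of its edges. For instance
  ∂PTU = TU − PU + PT,
  ∂TUV = UV − TV + TU.
This gives a 24×16 integer matrix of rank 15; reducing to Smith normal form yields diagonal entries (1,1,1,1,1,1,1,1,1,1,1,1,1,1,1).

Reading off H_k = ker ∂_k / im ∂_{k+1}:

  H_2: rank ker ∂_2 − rank ∂_3 = (16 − 15) − 0 = 1, and there is no ∂_3, so H_2 ≅ Z.

H_2 ≅ Z.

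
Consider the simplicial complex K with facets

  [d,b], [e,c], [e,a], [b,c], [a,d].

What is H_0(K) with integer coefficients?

H_0 ≅ Z.

We work with the vertex ordering a < b < c < d < e. The simplices of K, each written with vertices in increasing order, are:

  0-simplices (5): a, b, c, d, e
  1-simplices (5): ad, ae, bc, bd, ce

giving chain groups C_0 ≅ Z^5, C_1 ≅ Z^5.

Boundary ∂_1: C_1 → C_0 sends each edge [p,q] (with p < q) to q − p. For instance
  ∂bc = c − b.
As a 5×5 matrix over Z this has rank 4, with invariant factors (1,1,1,1).

From H_k ≅ ker(∂_k) / im(∂_{k+1}) we obtain:

  H_0: rank C_0 − rank ∂_1 = 5 − 4 = 1, and the invariant factors of ∂_1 are all 1, so H_0 = Z.

(K is a triangulation of the circle S^1.)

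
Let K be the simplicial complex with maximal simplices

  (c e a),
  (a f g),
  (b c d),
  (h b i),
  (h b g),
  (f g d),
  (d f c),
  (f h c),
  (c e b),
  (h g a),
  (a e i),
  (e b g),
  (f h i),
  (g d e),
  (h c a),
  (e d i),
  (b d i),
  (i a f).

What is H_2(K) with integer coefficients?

K has 9 vertices, 27 edges, 18 triangles.
rank ∂_2 = 18, rank ∂_3 = 0 ⇒ b_2 = 18 − 18 − 0 = 0. So H_2 ≅ 0.

H_2 = 0.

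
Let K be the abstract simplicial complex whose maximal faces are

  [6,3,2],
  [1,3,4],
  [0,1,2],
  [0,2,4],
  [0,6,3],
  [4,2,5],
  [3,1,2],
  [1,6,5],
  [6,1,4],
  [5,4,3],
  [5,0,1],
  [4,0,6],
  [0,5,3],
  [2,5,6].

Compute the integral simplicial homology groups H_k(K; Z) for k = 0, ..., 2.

K has 7 vertices, 21 edges, 14 triangles.
rank ∂_0 = 0, rank ∂_1 = 6 ⇒ b_0 = 7 − 0 − 6 = 1; all invariant factors of ∂_1 are 1 so no torsion. So H_0 ≅ Z.
rank ∂_1 = 6, rank ∂_2 = 13 ⇒ b_1 = 21 − 6 − 13 = 2; all invariant factors of ∂_2 are 1 so no torsion. So H_1 ≅ Z^2.
rank ∂_2 = 13, rank ∂_3 = 0 ⇒ b_2 = 14 − 13 − 0 = 1. So H_2 ≅ Z.

H_0 = Z,  H_1 = Z^2,  H_2 = Z.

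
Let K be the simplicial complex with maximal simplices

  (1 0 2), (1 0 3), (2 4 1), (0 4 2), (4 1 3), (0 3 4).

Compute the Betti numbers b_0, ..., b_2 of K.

b_0 = 1, b_1 = 0, b_2 = 1.

K has 5 vertices, 9 edges, 6 triangles.
rank ∂_0 = 0, rank ∂_1 = 4 ⇒ b_0 = 5 − 0 − 4 = 1; all invariant factors of ∂_1 are 1 so no torsion. So H_0 = Z.
rank ∂_1 = 4, rank ∂_2 = 5 ⇒ b_1 = 9 − 4 − 5 = 0; all invariant factors of ∂_2 are 1 so no torsion. So H_1 = 0.
rank ∂_2 = 5, rank ∂_3 = 0 ⇒ b_2 = 6 − 5 − 0 = 1. So H_2 = Z.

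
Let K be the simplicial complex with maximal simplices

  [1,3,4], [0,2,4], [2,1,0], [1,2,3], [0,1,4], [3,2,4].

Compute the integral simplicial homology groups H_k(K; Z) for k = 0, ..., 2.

H_0 ≅ Z,  H_1 = 0,  H_2 ≅ Z.

Take the total order 0 < 1 < 2 < 3 < 4 on the vertex set. Then K (dimension 2) consists of the simplices:

  0-simplices (5): [0], [1], [2], [3], [4]
  1-simplices (9): [0,1], [0,2], [0,4], [1,2], [1,3], [1,4], [2,3], [2,4], [3,4]
  2-simplices (6): [0,1,2], [0,1,4], [0,2,4], [1,2,3], [1,3,4], [2,3,4]

Hence C_0 ≅ Z^5, C_1 ≅ Z^9, C_2 ≅ Z^6.

The boundary map ∂_1: C_1 → C_0 is given by ∂[p,q] = [q] − [p]. For instance
  ∂[3,4] = [4] − [3].
This gives a 5×9 integer matrix of rank 4; reducing to Smith normal form yields diagonal entries (1,1,1,1).

∂_2: C_2 → C_1 maps a triangle to the signed sum of its edges. For instance
  ∂[1,2,3] = [2,3] − [1,3] + [1,2],
  ∂[1,3,4] = [3,4] − [1,4] + [1,3].
This gives a 9×6 integer matrix of rank 5; reducing to Smith normal form yields diagonal entries (1,1,1,1,1).

Now H_k = ker ∂_k / im ∂_{k+1}, so:

  H_0: rank C_0 − rank ∂_1 = 5 − 4 = 1, and the invariant factors of ∂_1 are all 1, so H_0 ≅ Z.
  H_1: rank ker ∂_1 − rank ∂_2 = (9 − 4) − 5 = 0, and the invariant factors of ∂_2 are all 1, so H_1 ≅ 0.
  H_2: rank ker ∂_2 − rank ∂_3 = (6 − 5) − 0 = 1, and there is no ∂_3, so H_2 ≅ Z.

(K is a triangulation of the 2-sphere S^2.)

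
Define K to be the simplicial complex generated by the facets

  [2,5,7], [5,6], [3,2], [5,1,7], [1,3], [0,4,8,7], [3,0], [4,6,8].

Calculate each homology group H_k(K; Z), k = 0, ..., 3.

Order the vertices as 0 < 1 < 2 < 3 < 4 < 5 < 6 < 7 < 8. Listing each simplex with vertices in this order, K has dimension 3 with simplices:

  0-simplices (9): [0], [1], [2], [3], [4], [5], [6], [7], [8]
  1-simplices (17): [0,3], [0,4], [0,7], [0,8], [1,3], [1,5], [1,7], [2,3], [2,5], [2,7], [4,6], [4,7], [4,8], [5,6], [5,7], [6,8], [7,8]
  2-simplices (7): [0,4,7], [0,4,8], [0,7,8], [1,5,7], [2,5,7], [4,6,8], [4,7,8]
  3-simplices (1): [0,4,7,8]

Hence C_0 ≅ Z^9, C_1 ≅ Z^17, C_2 ≅ Z^7, C_3 ≅ Z^1.

∂_1: C_1 → C_0 maps an edge to its endpoints' difference, ∂[p,q] = q − p. For instance
  ∂[0,7] = [7] − [0].
The resulting 9×17 matrix has rank 8, and its Smith normal form has invariant factors (1,1,1,1,1,1,1,1).

∂_2: C_2 → C_1 maps a triangle to the signed sum of its edges. For instance
  ∂[2,5,7] = [5,7] − [2,7] + [2,5],
  ∂[0,7,8] = [7,8] − [0,8] + [0,7].
As a 17×7 matrix over Z this has rank 6, with invariant factors (1,1,1,1,1,1).

The boundary map ∂_3: C_3 → C_2 sends each 3-simplex σ to the alternating sum Σ_i (−1)^i (σ with its i-th vertex removed). For instance
  ∂[0,4,7,8] = [4,7,8] − [0,7,8] + [0,4,8] − [0,4,7].
The 7×1 boundary matrix has rank 1 and Smith normal form diag(1).

Reading off H_k = ker ∂_k / im ∂_{k+1}:

  H_0: rank C_0 − rank ∂_1 = 9 − 8 = 1, and the invariant factors of ∂_1 are all 1, so H_0 ≅ Z.
  H_1: rank ker ∂_1 − rank ∂_2 = (17 − 8) − 6 = 3, and the invariant factors of ∂_2 are all 1, so H_1 ≅ Z^3.
  H_2: rank ker ∂_2 − rank ∂_3 = (7 − 6) − 1 = 0, and the invariant factors of ∂_3 are all 1, so H_2 ≅ 0.
  H_3: rank ker ∂_3 − rank ∂_4 = (1 − 1) − 0 = 0, and there is no ∂_4, so H_3 ≅ 0.

As a check, the Euler characteristic is 9 − 17 + 7 − 1 = -2, which agrees with 1 − 3 + 0 − 0 = -2.

H_0 ≅ Z,  H_1 ≅ Z^3,  H_2 = 0,  H_3 = 0.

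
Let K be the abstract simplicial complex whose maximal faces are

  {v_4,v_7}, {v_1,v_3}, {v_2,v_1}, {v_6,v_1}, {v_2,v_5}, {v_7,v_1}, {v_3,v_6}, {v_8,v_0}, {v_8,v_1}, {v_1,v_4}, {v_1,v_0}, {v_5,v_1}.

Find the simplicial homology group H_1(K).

Fix the vertex order v_0 < v_1 < v_2 < v_3 < v_4 < v_5 < v_6 < v_7 < v_8 and write every simplex with vertices in increasing order. Then dim K = 1 and the simplices of K are:

  0-simplices (9): [v_0], [v_1], [v_2], [v_3], [v_4], [v_5], [v_6], [v_7], [v_8]
  1-simplices (12): [v_0,v_1], [v_0,v_8], [v_1,v_2], [v_1,v_3], [v_1,v_4], [v_1,v_5], [v_1,v_6], [v_1,v_7], [v_1,v_8], [v_2,v_5], [v_3,v_6], [v_4,v_7]

Hence C_0 ≅ Z^9, C_1 ≅ Z^12.

∂_1: C_1 → C_0 maps an edge to its endpoints' difference, ∂[p,q] = q − p. For instance
  ∂[v_0,v_8] = [v_8] − [v_0].
The resulting 9×12 matrix has rank 8, and its Smith normal form has invariant factors (1,1,1,1,1,1,1,1).

Reading off H_k = ker ∂_k / im ∂_{k+1}:

  H_1: rank ker ∂_1 − rank ∂_2 = (12 − 8) − 0 = 4, and there is no ∂_2, so H_1 = Z^4.

H_1 ≅ Z^4.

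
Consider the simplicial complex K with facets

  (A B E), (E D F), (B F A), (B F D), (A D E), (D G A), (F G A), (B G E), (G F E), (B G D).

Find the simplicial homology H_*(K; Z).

H_0 ≅ Z,  H_1 ≅ Z/2,  H_2 = 0.

Take the total order A < B < D < E < F < G on the vertex set. Then K (dimension 2) consists of the simplices:

  0-simplices (6): A, B, D, E, F, G
  1-simplices (15): AB, AD, AE, AF, AG, BD, BE, BF, BG, DE, DF, DG, EF, EG, FG
  2-simplices (10): ABE, ABF, ADE, ADG, AFG, BDF, BDG, BEG, DEF, EFG

so the chain groups are C_0 ≅ Z^6, C_1 ≅ Z^15, C_2 ≅ Z^10.

∂_1: C_1 → C_0 maps an edge to its endpoints' difference, ∂[p,q] = q − p. For instance
  ∂EF = F − E.
The 6×15 boundary matrix has rank 5 and Smith normal form diag(1,1,1,1,1).

The boundary map ∂_2: C_2 → C_1 sends each 2-simplex [p,q,r] to [q,r] − [p,r] + [p,q]. For instance
  ∂DEF = EF − DF + DE,
  ∂BDG = DG − BG + BD.
This gives a 15×10 integer matrix of rank 10; reducing to Smith normal form yields diagonal entries (1,1,1,1,1,1,1,1,1,2).

Reading off H_k = ker ∂_k / im ∂_{k+1}:

  H_0: rank C_0 − rank ∂_1 = 6 − 5 = 1, and the invariant factors of ∂_1 are all 1, so H_0 = Z.
  H_1: rank ker ∂_1 − rank ∂_2 = (15 − 5) − 10 = 0, and ∂_2 has invariant factor 2 > 1, so H_1 = Z/2.
  H_2: rank ker ∂_2 − rank ∂_3 = (10 − 10) − 0 = 0, and there is no ∂_3, so H_2 = 0.

As a check, the Euler characteristic is 6 − 15 + 10 = 1, which agrees with 1 − 0 + 0 = 1.
(K is a triangulation of the real projective plane RP^2.)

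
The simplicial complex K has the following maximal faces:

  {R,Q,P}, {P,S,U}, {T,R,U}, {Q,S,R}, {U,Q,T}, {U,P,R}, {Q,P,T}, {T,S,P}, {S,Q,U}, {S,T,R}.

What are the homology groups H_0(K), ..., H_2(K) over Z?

Order the vertices as P < Q < R < S < T < U. Listing each simplex with vertices in this order, K has dimension 2 with simplices:

  0-simplices (6): P, Q, R, S, T, U
  1-simplices (15): PQ, PR, PS, PT, PU, QR, QS, QT, QU, RS, RT, RU, ST, SU, TU
  2-simplices (10): PQR, PQT, PRU, PST, PSU, QRS, QSU, QTU, RST, RTU

so the chain groups are C_0 ≅ Z^6, C_1 ≅ Z^15, C_2 ≅ Z^10.

Boundary ∂_1: C_1 → C_0 maps an edge to its endpoints' difference, ∂[p,q] = q − p. For instance
  ∂TU = U − T.
The resulting 6×15 matrix has rank 5, and its Smith normal form has invariant factors (1,1,1,1,1).

The boundary map ∂_2: C_2 → C_1 acts by ∂[p,q,r] = [q,r] − [p,r] + [p,q]. For instance
  ∂QTU = TU − QU + QT,
  ∂PQR = QR − PR + PQ.
The 15×10 boundary matrix has rank 10 and Smith normal form diag(1,1,1,1,1,1,1,1,1,2).

Reading off H_k = ker ∂_k / im ∂_{k+1}:

  H_0: rank C_0 − rank ∂_1 = 6 − 5 = 1, and the invariant factors of ∂_1 are all 1, so H_0 = Z.
  H_1: rank ker ∂_1 − rank ∂_2 = (15 − 5) − 10 = 0, and ∂_2 has invariant factor 2 > 1, so H_1 = Z/2Z.
  H_2: rank ker ∂_2 − rank ∂_3 = (10 − 10) − 0 = 0, and there is no ∂_3, so H_2 = 0.

As a check, the Euler characteristic is 6 − 15 + 10 = 1, which agrees with 1 − 0 + 0 = 1.
(K is a triangulation of the real projective plane RP^2.)

H_0 = Z,  H_1 = Z/2Z,  H_2 = 0.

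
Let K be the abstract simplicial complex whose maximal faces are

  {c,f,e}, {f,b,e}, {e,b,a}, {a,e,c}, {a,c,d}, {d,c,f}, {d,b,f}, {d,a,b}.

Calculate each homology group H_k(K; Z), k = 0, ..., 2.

H_0 ≅ Z,  H_1 = 0,  H_2 ≅ Z.

Order the vertices as a < b < c < d < e < f. Listing each simplex with vertices in this order, K has dimension 2 with simplices:

  0-simplices (6): a, b, c, d, e, f
  1-simplices (12): ab, ac, ad, ae, bd, be, bf, cd, ce, cf, df, ef
  2-simplices (8): abd, abe, acd, ace, bdf, bef, cdf, cef

Hence C_0 ≅ Z^6, C_1 ≅ Z^12, C_2 ≅ Z^8.

∂_1: C_1 → C_0 is given by ∂[p,q] = [q] − [p]. For instance
  ∂bd = d − b.
As a 6×12 matrix over Z this has rank 5, with invariant factors (1,1,1,1,1).

Boundary ∂_2: C_2 → C_1 sends each 2-simplex [p,q,r] to [q,r] − [p,r] + [p,q]. For instance
  ∂bdf = df − bf + bd,
  ∂acd = cd − ad + ac.
As a 12×8 matrix over Z this has rank 7, with invariant factors (1,1,1,1,1,1,1).

From H_k ≅ ker(∂_k) / im(∂_{k+1}) we obtain:

  H_0: rank C_0 − rank ∂_1 = 6 − 5 = 1, and the invariant factors of ∂_1 are all 1, so H_0 = Z.
  H_1: rank ker ∂_1 − rank ∂_2 = (12 − 5) − 7 = 0, and the invariant factors of ∂_2 are all 1, so H_1 = 0.
  H_2: rank ker ∂_2 − rank ∂_3 = (8 − 7) − 0 = 1, and there is no ∂_3, so H_2 = Z.

As a check, the Euler characteristic is 6 − 12 + 8 = 2, which agrees with 1 − 0 + 1 = 2.
(K is a triangulation of the 2-sphere S^2.)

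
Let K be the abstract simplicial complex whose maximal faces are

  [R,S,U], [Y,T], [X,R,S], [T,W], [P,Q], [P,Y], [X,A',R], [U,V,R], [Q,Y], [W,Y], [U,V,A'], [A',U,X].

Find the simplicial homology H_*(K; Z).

H_0 = Z^2,  H_1 = Z^3,  H_2 = 0.

Fix the vertex order P < Q < R < S < T < U < V < W < X < Y < A' and write every simplex with vertices in increasing order. Then dim K = 2 and the simplices of K are:

  0-simplices (11): [P], [Q], [R], [S], [T], [U], [V], [W], [X], [Y], [A']
  1-simplices (18): [P,Q], [P,Y], [Q,Y], [R,S], [R,U], [R,V], [R,X], [R,A'], [S,U], [S,X], [T,W], [T,Y], [U,V], [U,X], [U,A'], [V,A'], [W,Y], [X,A']
  2-simplices (6): [R,S,U], [R,S,X], [R,U,V], [R,X,A'], [U,V,A'], [U,X,A']

giving chain groups C_0 ≅ Z^11, C_1 ≅ Z^18, C_2 ≅ Z^6.

The boundary map ∂_1: C_1 → C_0 maps an edge to its endpoints' difference, ∂[p,q] = q − p. For instance
  ∂[U,X] = [X] − [U].
The resulting 11×18 matrix has rank 9, and its Smith normal form has invariant factors (1,1,1,1,1,1,1,1,1).

Boundary ∂_2: C_2 → C_1 maps a triangle to the signed sum of its edges. For instance
  ∂[R,U,V] = [U,V] − [R,V] + [R,U],
  ∂[U,X,A'] = [X,A'] − [U,A'] + [U,X].
As a 18×6 matrix over Z this has rank 6, with invariant factors (1,1,1,1,1,1).

Now H_k = ker ∂_k / im ∂_{k+1}, so:

  H_0: rank C_0 − rank ∂_1 = 11 − 9 = 2, and the invariant factors of ∂_1 are all 1, so H_0 ≅ Z^2.
  H_1: rank ker ∂_1 − rank ∂_2 = (18 − 9) − 6 = 3, and the invariant factors of ∂_2 are all 1, so H_1 ≅ Z^3.
  H_2: rank ker ∂_2 − rank ∂_3 = (6 − 6) − 0 = 0, and there is no ∂_3, so H_2 ≅ 0.

As a check, the Euler characteristic is 11 − 18 + 6 = -1, which agrees with 2 − 3 + 0 = -1.
(K is a triangulation of the disjoint union of a wedge of 2 circles and the cylinder S^1 x I.)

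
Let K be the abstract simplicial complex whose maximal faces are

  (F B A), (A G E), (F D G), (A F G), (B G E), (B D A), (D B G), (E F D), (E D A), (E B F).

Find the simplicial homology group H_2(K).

H_2 = 0.

Fix the vertex order A < B < D < E < F < G and write every simplex with vertices in increasing order. Then dim K = 2 and the simplices of K are:

  0-simplices (6): A, B, D, E, F, G
  1-simplices (15): AB, AD, AE, AF, AG, BD, BE, BF, BG, DE, DF, DG, EF, EG, FG
  2-simplices (10): ABD, ABF, ADE, AEG, AFG, BDG, BEF, BEG, DEF, DFG

giving chain groups C_0 ≅ Z^6, C_1 ≅ Z^15, C_2 ≅ Z^10.

∂_1: C_1 → C_0 sends each edge [p,q] (with p < q) to q − p.
This gives a 6×15 integer matrix of rank 5; reducing to Smith normal form yields diagonal entries (1,1,1,1,1).

The boundary map ∂_2: C_2 → C_1 maps a triangle to the signed sum of its edges. For instance
  ∂BDG = DG − BG + BD,
  ∂BEF = EF − BF + BE.
The resulting 15×10 matrix has rank 10, and its Smith normal form has invariant factors (1,1,1,1,1,1,1,1,1,2).

From H_k ≅ ker(∂_k) / im(∂_{k+1}) we obtain:

  H_2: rank ker ∂_2 − rank ∂_3 = (10 − 10) − 0 = 0, and there is no ∂_3, so H_2 = 0.

(K is a triangulation of the real projective plane RP^2.)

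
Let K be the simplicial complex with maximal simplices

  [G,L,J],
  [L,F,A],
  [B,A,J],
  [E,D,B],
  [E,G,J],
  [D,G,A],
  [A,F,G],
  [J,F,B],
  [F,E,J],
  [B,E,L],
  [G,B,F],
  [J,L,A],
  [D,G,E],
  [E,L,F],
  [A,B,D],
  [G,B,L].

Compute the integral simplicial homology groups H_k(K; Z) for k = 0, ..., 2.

H_0 ≅ Z,  H_1 ≅ Z^2,  H_2 ≅ Z.

Fix the vertex order A < B < D < E < F < G < J < L and write every simplex with vertices in increasing order. Then dim K = 2 and the simplices of K are:

  0-simplices (8): A, B, D, E, F, G, J, L
  1-simplices (24): AB, AD, AF, AG, AJ, AL, BD, BE, BF, BG, BJ, BL, DE, DG, EF, EG, EJ, EL, FG, FJ, FL, GJ, GL, JL
  2-simplices (16): ABD, ABJ, ADG, AFG, AFL, AJL, BDE, BEL, BFG, BFJ, BGL, DEG, EFJ, EFL, EGJ, GJL

so the chain groups are C_0 ≅ Z^8, C_1 ≅ Z^24, C_2 ≅ Z^16.

The boundary map ∂_1: C_1 → C_0 is given by ∂[p,q] = [q] − [p]. For instance
  ∂BD = D − B.
As a 8×24 matrix over Z this has rank 7, with invariant factors (1,1,1,1,1,1,1).

The boundary map ∂_2: C_2 → C_1 sends each 2-simplex [p,q,r] to [q,r] − [p,r] + [p,q]. For instance
  ∂ABD = BD − AD + AB,
  ∂EGJ = GJ − EJ + EG.
This gives a 24×16 integer matrix of rank 15; reducing to Smith normal form yields diagonal entries (1,1,1,1,1,1,1,1,1,1,1,1,1,1,1).

Now H_k = ker ∂_k / im ∂_{k+1}, so:

  H_0: rank C_0 − rank ∂_1 = 8 − 7 = 1, and the invariant factors of ∂_1 are all 1, so H_0 = Z.
  H_1: rank ker ∂_1 − rank ∂_2 = (24 − 7) − 15 = 2, and the invariant factors of ∂_2 are all 1, so H_1 = Z^2.
  H_2: rank ker ∂_2 − rank ∂_3 = (16 − 15) − 0 = 1, and there is no ∂_3, so H_2 = Z.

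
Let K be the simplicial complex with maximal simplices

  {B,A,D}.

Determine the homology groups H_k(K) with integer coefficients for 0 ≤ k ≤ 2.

We work with the vertex ordering A < B < D. The simplices of K, each written with vertices in increasing order, are:

  0-simplices (3): A, B, D
  1-simplices (3): AB, AD, BD
  2-simplices (1): ABD

so the chain groups are C_0 ≅ Z^3, C_1 ≅ Z^3, C_2 ≅ Z^1.

∂_1: C_1 → C_0 maps an edge to its endpoints' difference, ∂[p,q] = q − p.
This gives a 3×3 integer matrix of rank 2; reducing to Smith normal form yields diagonal entries (1,1).

Boundary ∂_2: C_2 → C_1 sends each 2-simplex [p,q,r] to [q,r] − [p,r] + [p,q]. For instance
  ∂ABD = BD − AD + AB.
The resulting 3×1 matrix has rank 1, and its Smith normal form has invariant factors (1).

Reading off H_k = ker ∂_k / im ∂_{k+1}:

  H_0: rank C_0 − rank ∂_1 = 3 − 2 = 1, and the invariant factors of ∂_1 are all 1, so H_0 = Z.
  H_1: rank ker ∂_1 − rank ∂_2 = (3 − 2) − 1 = 0, and the invariant factors of ∂_2 are all 1, so H_1 = 0.
  H_2: rank ker ∂_2 − rank ∂_3 = (1 − 1) − 0 = 0, and there is no ∂_3, so H_2 = 0.

H_0 ≅ Z,  H_1 = 0,  H_2 = 0.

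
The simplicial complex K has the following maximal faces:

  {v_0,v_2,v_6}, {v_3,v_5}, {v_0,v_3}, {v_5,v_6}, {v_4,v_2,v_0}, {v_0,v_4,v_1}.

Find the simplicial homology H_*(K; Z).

H_0 = Z,  H_1 = Z,  H_2 = 0.

Order the vertices as v_0 < v_1 < v_2 < v_3 < v_4 < v_5 < v_6. Listing each simplex with vertices in this order, K has dimension 2 with simplices:

  0-simplices (7): [v_0], [v_1], [v_2], [v_3], [v_4], [v_5], [v_6]
  1-simplices (10): [v_0,v_1], [v_0,v_2], [v_0,v_3], [v_0,v_4], [v_0,v_6], [v_1,v_4], [v_2,v_4], [v_2,v_6], [v_3,v_5], [v_5,v_6]
  2-simplices (3): [v_0,v_1,v_4], [v_0,v_2,v_4], [v_0,v_2,v_6]

Hence C_0 ≅ Z^7, C_1 ≅ Z^10, C_2 ≅ Z^3.

The boundary map ∂_1: C_1 → C_0 maps an edge to its endpoints' difference, ∂[p,q] = q − p. For instance
  ∂[v_0,v_1] = [v_1] − [v_0].
This gives a 7×10 integer matrix of rank 6; reducing to Smith normal form yields diagonal entries (1,1,1,1,1,1).

The boundary map ∂_2: C_2 → C_1 acts by ∂[p,q,r] = [q,r] − [p,r] + [p,q]. For instance
  ∂[v_0,v_1,v_4] = [v_1,v_4] − [v_0,v_4] + [v_0,v_1],
  ∂[v_0,v_2,v_4] = [v_2,v_4] − [v_0,v_4] + [v_0,v_2].
This gives a 10×3 integer matrix of rank 3; reducing to Smith normal form yields diagonal entries (1,1,1).

Computing H_k = (kernel of ∂_k) / (image of ∂_{k+1}):

  H_0: rank C_0 − rank ∂_1 = 7 − 6 = 1, and the invariant factors of ∂_1 are all 1, so H_0 = Z.
  H_1: rank ker ∂_1 − rank ∂_2 = (10 − 6) − 3 = 1, and the invariant factors of ∂_2 are all 1, so H_1 = Z.
  H_2: rank ker ∂_2 − rank ∂_3 = (3 − 3) − 0 = 0, and there is no ∂_3, so H_2 = 0.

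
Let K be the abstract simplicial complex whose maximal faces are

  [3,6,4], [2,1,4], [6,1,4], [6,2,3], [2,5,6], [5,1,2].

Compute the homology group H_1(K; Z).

H_1 ≅ Z.

Take the total order 1 < 2 < 3 < 4 < 5 < 6 on the vertex set. Then K (dimension 2) consists of the simplices:

  0-simplices (6): [1], [2], [3], [4], [5], [6]
  1-simplices (12): [1,2], [1,4], [1,5], [1,6], [2,3], [2,4], [2,5], [2,6], [3,4], [3,6], [4,6], [5,6]
  2-simplices (6): [1,2,4], [1,2,5], [1,4,6], [2,3,6], [2,5,6], [3,4,6]

Hence C_0 ≅ Z^6, C_1 ≅ Z^12, C_2 ≅ Z^6.

The boundary map ∂_1: C_1 → C_0 maps an edge to its endpoints' difference, ∂[p,q] = q − p. For instance
  ∂[3,6] = [6] − [3].
The resulting 6×12 matrix has rank 5, and its Smith normal form has invariant factors (1,1,1,1,1).

∂_2: C_2 → C_1 sends each 2-simplex [p,q,r] to [q,r] − [p,r] + [p,q]. For instance
  ∂[1,4,6] = [4,6] − [1,6] + [1,4],
  ∂[1,2,5] = [2,5] − [1,5] + [1,2].
As a 12×6 matrix over Z this has rank 6, with invariant factors (1,1,1,1,1,1).

Computing H_k = (kernel of ∂_k) / (image of ∂_{k+1}):

  H_1: rank ker ∂_1 − rank ∂_2 = (12 − 5) − 6 = 1, and the invariant factors of ∂_2 are all 1, so H_1 ≅ Z.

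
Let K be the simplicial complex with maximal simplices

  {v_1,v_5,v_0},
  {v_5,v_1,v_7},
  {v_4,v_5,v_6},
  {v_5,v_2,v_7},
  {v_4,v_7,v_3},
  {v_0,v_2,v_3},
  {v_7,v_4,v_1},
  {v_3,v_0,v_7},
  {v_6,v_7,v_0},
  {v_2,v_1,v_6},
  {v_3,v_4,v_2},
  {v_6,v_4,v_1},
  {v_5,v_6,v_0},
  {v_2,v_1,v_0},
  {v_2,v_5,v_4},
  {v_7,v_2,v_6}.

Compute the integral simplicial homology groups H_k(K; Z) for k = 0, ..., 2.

Fix the vertex order v_0 < v_1 < v_2 < v_3 < v_4 < v_5 < v_6 < v_7 and write every simplex with vertices in increasing order. Then dim K = 2 and the simplices of K are:

  0-simplices (8): [v_0], [v_1], [v_2], [v_3], [v_4], [v_5], [v_6], [v_7]
  1-simplices (24): (24 of them)
  2-simplices (16): (16 of them)

Hence C_0 ≅ Z^8, C_1 ≅ Z^24, C_2 ≅ Z^16.

The boundary map ∂_1: C_1 → C_0 sends each edge [p,q] (with p < q) to q − p. For instance
  ∂[v_3,v_4] = [v_4] − [v_3].
As a 8×24 matrix over Z this has rank 7, with invariant factors (1,1,1,1,1,1,1).

∂_2: C_2 → C_1 sends each 2-simplex [p,q,r] to [q,r] − [p,r] + [p,q]. For instance
  ∂[v_1,v_2,v_6] = [v_2,v_6] − [v_1,v_6] + [v_1,v_2],
  ∂[v_1,v_5,v_7] = [v_5,v_7] − [v_1,v_7] + [v_1,v_5].
The 24×16 boundary matrix has rank 15 and Smith normal form diag(1,1,1,1,1,1,1,1,1,1,1,1,1,1,1).

From H_k ≅ ker(∂_k) / im(∂_{k+1}) we obtain:

  H_0: rank C_0 − rank ∂_1 = 8 − 7 = 1, and the invariant factors of ∂_1 are all 1, so H_0 = Z.
  H_1: rank ker ∂_1 − rank ∂_2 = (24 − 7) − 15 = 2, and the invariant factors of ∂_2 are all 1, so H_1 = Z^2.
  H_2: rank ker ∂_2 − rank ∂_3 = (16 − 15) − 0 = 1, and there is no ∂_3, so H_2 = Z.

H_0 ≅ Z,  H_1 ≅ Z^2,  H_2 ≅ Z.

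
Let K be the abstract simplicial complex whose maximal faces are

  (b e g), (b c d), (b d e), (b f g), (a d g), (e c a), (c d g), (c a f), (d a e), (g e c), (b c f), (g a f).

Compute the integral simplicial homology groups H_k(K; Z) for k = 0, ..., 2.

H_0 = Z,  H_1 = Z/2,  H_2 = 0.

Order the vertices as a < b < c < d < e < f < g. Listing each simplex with vertices in this order, K has dimension 2 with simplices:

  0-simplices (7): a, b, c, d, e, f, g
  1-simplices (18): ac, ad, ae, af, ag, bc, bd, be, bf, bg, cd, ce, cf, cg, de, dg, eg, fg
  2-simplices (12): ace, acf, ade, adg, afg, bcd, bcf, bde, beg, bfg, cdg, ceg

giving chain groups C_0 ≅ Z^7, C_1 ≅ Z^18, C_2 ≅ Z^12.

∂_1: C_1 → C_0 sends each edge [p,q] (with p < q) to q − p.
This gives a 7×18 integer matrix of rank 6; reducing to Smith normal form yields diagonal entries (1,1,1,1,1,1).

∂_2: C_2 → C_1 acts by ∂[p,q,r] = [q,r] − [p,r] + [p,q]. For instance
  ∂beg = eg − bg + be,
  ∂acf = cf − af + ac.
The 18×12 boundary matrix has rank 12 and Smith normal form diag(1,1,1,1,1,1,1,1,1,1,1,2).

Reading off H_k = ker ∂_k / im ∂_{k+1}:

  H_0: rank C_0 − rank ∂_1 = 7 − 6 = 1, and the invariant factors of ∂_1 are all 1, so H_0 ≅ Z.
  H_1: rank ker ∂_1 − rank ∂_2 = (18 − 6) − 12 = 0, and ∂_2 has invariant factor 2 > 1, so H_1 ≅ Z/2.
  H_2: rank ker ∂_2 − rank ∂_3 = (12 − 12) − 0 = 0, and there is no ∂_3, so H_2 ≅ 0.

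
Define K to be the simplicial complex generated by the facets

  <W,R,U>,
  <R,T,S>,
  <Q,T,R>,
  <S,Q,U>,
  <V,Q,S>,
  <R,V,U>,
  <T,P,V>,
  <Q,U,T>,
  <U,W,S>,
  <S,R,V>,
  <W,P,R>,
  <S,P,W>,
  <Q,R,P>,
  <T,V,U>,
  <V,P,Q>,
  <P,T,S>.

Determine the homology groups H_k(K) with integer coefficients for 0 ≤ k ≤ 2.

H_0 ≅ Z,  H_1 ≅ Z^2,  H_2 ≅ Z.

Fix the vertex order P < Q < R < S < T < U < V < W and write every simplex with vertices in increasing order. Then dim K = 2 and the simplices of K are:

  0-simplices (8): P, Q, R, S, T, U, V, W
  1-simplices (24): PQ, PR, PS, PT, PV, PW, QR, QS, QT, QU, QV, RS, RT, RU, RV, RW, ST, SU, SV, SW, TU, TV, UV, UW
  2-simplices (16): PQR, PQV, PRW, PST, PSW, PTV, QRT, QSU, QSV, QTU, RST, RSV, RUV, RUW, SUW, TUV

Hence C_0 ≅ Z^8, C_1 ≅ Z^24, C_2 ≅ Z^16.

Boundary ∂_1: C_1 → C_0 sends each edge [p,q] (with p < q) to q − p. For instance
  ∂PV = V − P.
The resulting 8×24 matrix has rank 7, and its Smith normal form has invariant factors (1,1,1,1,1,1,1).

The boundary map ∂_2: C_2 → C_1 acts by ∂[p,q,r] = [q,r] − [p,r] + [p,q]. For instance
  ∂PQR = QR − PR + PQ,
  ∂QSV = SV − QV + QS.
The resulting 24×16 matrix has rank 15, and its Smith normal form has invariant factors (1,1,1,1,1,1,1,1,1,1,1,1,1,1,1).

From H_k ≅ ker(∂_k) / im(∂_{k+1}) we obtain:

  H_0: rank C_0 − rank ∂_1 = 8 − 7 = 1, and the invariant factors of ∂_1 are all 1, so H_0 ≅ Z.
  H_1: rank ker ∂_1 − rank ∂_2 = (24 − 7) − 15 = 2, and the invariant factors of ∂_2 are all 1, so H_1 ≅ Z^2.
  H_2: rank ker ∂_2 − rank ∂_3 = (16 − 15) − 0 = 1, and there is no ∂_3, so H_2 ≅ Z.

(K is a triangulation of the torus T^2.)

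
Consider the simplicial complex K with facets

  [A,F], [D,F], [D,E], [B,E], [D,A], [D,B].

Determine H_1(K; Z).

K has 5 vertices, 6 edges.
rank ∂_1 = 4, rank ∂_2 = 0 ⇒ b_1 = 6 − 4 − 0 = 2. So H_1 ≅ Z^2.

H_1 ≅ Z^2.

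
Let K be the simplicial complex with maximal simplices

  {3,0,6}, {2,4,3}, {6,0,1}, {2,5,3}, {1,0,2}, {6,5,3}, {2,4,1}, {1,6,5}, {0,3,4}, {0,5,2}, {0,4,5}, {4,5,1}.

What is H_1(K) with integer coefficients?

H_1 ≅ Z/2.

We work with the vertex ordering 0 < 1 < 2 < 3 < 4 < 5 < 6. The simplices of K, each written with vertices in increasing order, are:

  0-simplices (7): [0], [1], [2], [3], [4], [5], [6]
  1-simplices (18): [0,1], [0,2], [0,3], [0,4], [0,5], [0,6], [1,2], [1,4], [1,5], [1,6], [2,3], [2,4], [2,5], [3,4], [3,5], [3,6], [4,5], [5,6]
  2-simplices (12): [0,1,2], [0,1,6], [0,2,5], [0,3,4], [0,3,6], [0,4,5], [1,2,4], [1,4,5], [1,5,6], [2,3,4], [2,3,5], [3,5,6]

Hence C_0 ≅ Z^7, C_1 ≅ Z^18, C_2 ≅ Z^12.

The boundary map ∂_1: C_1 → C_0 sends each edge [p,q] (with p < q) to q − p.
As a 7×18 matrix over Z this has rank 6, with invariant factors (1,1,1,1,1,1).

Boundary ∂_2: C_2 → C_1 maps a triangle to the signed sum of its edges. For instance
  ∂[0,3,4] = [3,4] − [0,4] + [0,3],
  ∂[0,2,5] = [2,5] − [0,5] + [0,2].
This gives a 18×12 integer matrix of rank 12; reducing to Smith normal form yields diagonal entries (1,1,1,1,1,1,1,1,1,1,1,2).

Reading off H_k = ker ∂_k / im ∂_{k+1}:

  H_1: rank ker ∂_1 − rank ∂_2 = (18 − 6) − 12 = 0, and ∂_2 has invariant factor 2 > 1, so H_1 = Z/2.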